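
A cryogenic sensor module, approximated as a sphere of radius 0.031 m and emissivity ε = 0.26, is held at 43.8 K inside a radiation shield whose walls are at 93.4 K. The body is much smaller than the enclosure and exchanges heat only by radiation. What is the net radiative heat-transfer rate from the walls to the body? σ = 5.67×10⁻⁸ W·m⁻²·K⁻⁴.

P_net ≈ 0.0129 W

For a small grey body in a large enclosure: P_net = εσA(T_body⁴ − T_wall⁴).
A = 4πr² = 0.01208 m²; T_body⁴ − T_wall⁴ = 3.680×10⁶ − 7.610×10⁷ = -7.242×10⁷ K⁴.
|P_net| = 0.26·5.67×10⁻⁸·0.01208·7.242×10⁷.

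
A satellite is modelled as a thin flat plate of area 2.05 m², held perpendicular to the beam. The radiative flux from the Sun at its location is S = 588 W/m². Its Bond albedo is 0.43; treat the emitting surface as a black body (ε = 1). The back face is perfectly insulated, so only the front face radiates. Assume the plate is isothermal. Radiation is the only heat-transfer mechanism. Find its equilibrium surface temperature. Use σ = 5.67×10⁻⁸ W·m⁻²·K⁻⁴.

At equilibrium, absorbed power = emitted power.
Absorbing cross-section = A = 2.050 m²; emitting surface = A = 2.050 m² (ratio 1).
(1−a)S·A_cross = εσ·A_surf·T⁴  ⇒  T⁴ = (1−a)S/(1σ).
T⁴ = 0.570·588/(1·5.67×10⁻⁸) = 5.911×10⁹ K⁴.
T = (5.911×10⁹)^(1/4).

T ≈ 277 K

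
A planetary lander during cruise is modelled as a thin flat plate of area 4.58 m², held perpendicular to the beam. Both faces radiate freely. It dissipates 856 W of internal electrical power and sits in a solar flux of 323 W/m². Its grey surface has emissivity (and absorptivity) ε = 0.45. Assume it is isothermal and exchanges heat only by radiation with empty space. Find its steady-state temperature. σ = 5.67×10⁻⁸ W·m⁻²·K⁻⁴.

T ≈ 284 K

At steady state, absorbed solar power + internal power = radiated power.
Absorbed: α·S·A_cross = 0.45·323·4.580 = 665.7 W (cross-section A).
Total input = 665.7 + 856 = 1522 W.
Radiated: εσ·A_surf·T⁴ with A_surf = 2A = 9.160 m².
T⁴ = 1522/(0.45·5.67×10⁻⁸·9.160) = 6.511×10⁹ K⁴.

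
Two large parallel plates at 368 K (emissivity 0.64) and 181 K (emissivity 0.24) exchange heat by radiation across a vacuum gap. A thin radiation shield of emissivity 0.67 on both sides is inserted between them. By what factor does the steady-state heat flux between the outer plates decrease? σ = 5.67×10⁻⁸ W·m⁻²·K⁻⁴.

factor ≈ 1.42

Without shield: q₀ = σΔ(T⁴)/(1/ε₁+1/ε₂−1) with denominator 4.729.
With shield the two gaps are in series; the resistances add: (1/ε₁+1/ε_s−1)+(1/ε_s+1/ε₂−1) = 2.055+4.659 = 6.714.
Heat-flux ratio q₀/q = 6.714/4.729.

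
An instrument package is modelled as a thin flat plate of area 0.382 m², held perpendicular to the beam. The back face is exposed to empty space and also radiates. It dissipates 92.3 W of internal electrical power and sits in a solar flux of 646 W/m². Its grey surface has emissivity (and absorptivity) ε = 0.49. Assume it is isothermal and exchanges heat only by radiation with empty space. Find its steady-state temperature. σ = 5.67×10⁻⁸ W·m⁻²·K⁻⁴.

T ≈ 317 K

At steady state, absorbed solar power + internal power = radiated power.
Absorbed: α·S·A_cross = 0.49·646·0.3820 = 120.9 W (cross-section A).
Total input = 120.9 + 92.3 = 213.2 W.
Radiated: εσ·A_surf·T⁴ with A_surf = 2A = 0.7640 m².
T⁴ = 213.2/(0.49·5.67×10⁻⁸·0.7640) = 1.005×10¹⁰ K⁴.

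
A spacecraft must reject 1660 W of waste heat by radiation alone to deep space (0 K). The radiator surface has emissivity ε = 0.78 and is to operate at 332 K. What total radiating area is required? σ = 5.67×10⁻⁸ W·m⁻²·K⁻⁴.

P = εσA T⁴ ⇒ A = P/(εσT⁴).
T⁴ = 1.215×10¹⁰ K⁴.
A = 1660/(0.78 × 5.67×10⁻⁸ × 1.215×10¹⁰).

A ≈ 3.09 m²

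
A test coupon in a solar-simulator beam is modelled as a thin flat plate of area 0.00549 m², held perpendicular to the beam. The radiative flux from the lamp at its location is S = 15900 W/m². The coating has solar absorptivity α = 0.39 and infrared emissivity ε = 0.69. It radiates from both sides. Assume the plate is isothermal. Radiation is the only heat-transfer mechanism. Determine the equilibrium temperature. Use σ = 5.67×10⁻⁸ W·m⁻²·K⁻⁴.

T ≈ 531 K

At equilibrium, absorbed power = emitted power.
Absorbing cross-section = A = 0.005490 m²; emitting surface = 2A = 0.01098 m² (ratio 2).
αS·A_cross = εσ·A_surf·T⁴  ⇒  T⁴ = αS/(ε·2σ).
T⁴ = 0.390·15900/(0.69·2·5.67×10⁻⁸) = 7.925×10¹⁰ K⁴.
T = (7.925×10¹⁰)^(1/4).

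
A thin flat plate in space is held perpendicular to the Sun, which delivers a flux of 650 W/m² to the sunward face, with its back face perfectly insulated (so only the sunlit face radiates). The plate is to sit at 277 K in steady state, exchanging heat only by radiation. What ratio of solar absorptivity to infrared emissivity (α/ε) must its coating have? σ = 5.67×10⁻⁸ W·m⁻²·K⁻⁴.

Balance: αS·A = εσ·1A·T⁴ ⇒ α/ε = σT⁴/S.
α/ε = 5.67×10⁻⁸·(277)⁴/650 = 5.67×10⁻⁸·5.887×10⁹/650.

α/ε ≈ 0.514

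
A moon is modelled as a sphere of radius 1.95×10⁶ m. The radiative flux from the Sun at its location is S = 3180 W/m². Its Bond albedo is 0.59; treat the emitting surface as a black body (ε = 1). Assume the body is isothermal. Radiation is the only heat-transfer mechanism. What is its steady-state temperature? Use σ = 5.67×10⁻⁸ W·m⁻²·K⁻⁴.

T ≈ 275 K

At equilibrium, absorbed power = emitted power.
Absorbing cross-section = πr² = 1.195×10¹³ m²; emitting surface = 4πr² = 4.778×10¹³ m² (ratio 4).
(1−a)S·A_cross = εσ·A_surf·T⁴  ⇒  T⁴ = (1−a)S/(4σ).
T⁴ = 0.410·3180/(4·5.67×10⁻⁸) = 5.749×10⁹ K⁴.
T = (5.749×10⁹)^(1/4).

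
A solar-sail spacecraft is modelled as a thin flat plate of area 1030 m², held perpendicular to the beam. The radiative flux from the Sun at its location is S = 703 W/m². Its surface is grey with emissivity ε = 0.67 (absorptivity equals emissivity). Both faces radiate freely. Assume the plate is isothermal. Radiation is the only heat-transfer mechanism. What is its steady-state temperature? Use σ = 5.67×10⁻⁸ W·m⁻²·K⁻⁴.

At equilibrium, absorbed power = emitted power.
Absorbing cross-section = A = 1030 m²; emitting surface = 2A = 2060 m² (ratio 2).
εS·A_cross = εσ·A_surf·T⁴  ⇒  T⁴ = S/(2σ)   (ε cancels).
T⁴ = 703/(2·5.67×10⁻⁸) = 6.199×10⁹ K⁴.
T = (6.199×10⁹)^(1/4).

T ≈ 281 K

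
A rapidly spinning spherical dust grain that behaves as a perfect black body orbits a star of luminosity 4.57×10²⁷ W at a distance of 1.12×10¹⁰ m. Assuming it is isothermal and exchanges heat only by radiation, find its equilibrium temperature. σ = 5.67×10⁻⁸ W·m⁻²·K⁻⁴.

First find the stellar flux at distance d: S = L/(4πd²) = 4.57×10²⁷/(4π·(1.12×10¹⁰)²) = 2.899×10⁶ W/m².
For an isothermal sphere, absorbed (1−a)S·πr² = emitted σ·4πr²·T⁴, so T⁴ = (1−a)S/(4σ).
T⁴ = 1.00·2.899×10⁶/(4·5.67×10⁻⁸) = 1.278×10¹³ K⁴.

T ≈ 1890 K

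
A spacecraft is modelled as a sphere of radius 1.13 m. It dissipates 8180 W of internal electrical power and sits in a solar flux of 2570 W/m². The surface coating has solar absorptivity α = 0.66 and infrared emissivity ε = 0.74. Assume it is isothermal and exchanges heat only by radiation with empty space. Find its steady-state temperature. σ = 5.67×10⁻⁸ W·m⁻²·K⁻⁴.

At steady state, absorbed solar power + internal power = radiated power.
Absorbed: α·S·A_cross = 0.66·2570·4.011 = 6804 W (cross-section πr²).
Total input = 6804 + 8180 = 14980 W.
Radiated: εσ·A_surf·T⁴ with A_surf = 4πr² = 16.05 m².
T⁴ = 14980/(0.74·5.67×10⁻⁸·16.05) = 2.226×10¹⁰ K⁴.

T ≈ 386 K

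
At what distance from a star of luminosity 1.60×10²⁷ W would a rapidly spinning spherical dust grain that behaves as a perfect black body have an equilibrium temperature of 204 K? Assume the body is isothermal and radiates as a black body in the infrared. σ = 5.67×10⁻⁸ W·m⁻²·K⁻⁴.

d ≈ 5.69×10¹¹ m

For an isothermal black-emitting sphere, (1−a)S·πr² = σ·4πr²·T⁴ ⇒ S = 4σT⁴/(1−a).
S = 4·5.67×10⁻⁸·(204)⁴/1.00 = 392.8 W/m².
Flux falls as S = L/(4πd²), so d = √(L/(4πS)) = √(1.60×10²⁷/(4π·392.8)).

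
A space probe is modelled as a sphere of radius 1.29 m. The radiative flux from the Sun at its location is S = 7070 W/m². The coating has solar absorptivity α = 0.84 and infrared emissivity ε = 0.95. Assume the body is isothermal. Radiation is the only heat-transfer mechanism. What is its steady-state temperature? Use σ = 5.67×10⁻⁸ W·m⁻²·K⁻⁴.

At equilibrium, absorbed power = emitted power.
Absorbing cross-section = πr² = 5.228 m²; emitting surface = 4πr² = 20.91 m² (ratio 4).
αS·A_cross = εσ·A_surf·T⁴  ⇒  T⁴ = αS/(ε·4σ).
T⁴ = 0.840·7070/(0.95·4·5.67×10⁻⁸) = 2.756×10¹⁰ K⁴.
T = (2.756×10¹⁰)^(1/4).

T ≈ 407 K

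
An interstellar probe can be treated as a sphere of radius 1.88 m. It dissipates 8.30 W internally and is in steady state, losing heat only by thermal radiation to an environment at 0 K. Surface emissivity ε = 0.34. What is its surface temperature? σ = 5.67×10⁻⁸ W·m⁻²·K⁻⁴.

Steady state: internal power = radiated power, P = εσA T⁴.
Radiating area A = 4πr² = 44.41 m².
T⁴ = P/(εσA) = 8.30/(0.34·5.67×10⁻⁸·44.41) = 9.694×10⁶ K⁴.
T = (9.694×10⁶)^(1/4).

T ≈ 55.8 K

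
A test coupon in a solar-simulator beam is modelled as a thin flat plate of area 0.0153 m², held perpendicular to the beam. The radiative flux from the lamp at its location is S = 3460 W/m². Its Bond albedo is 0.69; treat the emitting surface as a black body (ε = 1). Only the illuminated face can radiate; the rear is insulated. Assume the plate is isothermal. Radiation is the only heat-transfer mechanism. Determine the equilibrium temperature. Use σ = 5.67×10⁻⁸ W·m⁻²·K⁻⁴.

T ≈ 371 K

At equilibrium, absorbed power = emitted power.
Absorbing cross-section = A = 0.01530 m²; emitting surface = A = 0.01530 m² (ratio 1).
(1−a)S·A_cross = εσ·A_surf·T⁴  ⇒  T⁴ = (1−a)S/(1σ).
T⁴ = 0.310·3460/(1·5.67×10⁻⁸) = 1.892×10¹⁰ K⁴.
T = (1.892×10¹⁰)^(1/4).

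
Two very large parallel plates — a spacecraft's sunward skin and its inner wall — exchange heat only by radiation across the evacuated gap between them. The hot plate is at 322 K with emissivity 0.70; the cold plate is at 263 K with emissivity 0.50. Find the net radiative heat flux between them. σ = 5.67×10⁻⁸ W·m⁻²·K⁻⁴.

q ≈ 139 W/m²

For two infinite grey parallel plates, q = σ(T₁⁴ − T₂⁴)/(1/ε₁ + 1/ε₂ − 1).
T₁⁴ − T₂⁴ = 1.075×10¹⁰ − 4.784×10⁹ = 5.966×10⁹ K⁴.
1/ε₁ + 1/ε₂ − 1 = 1.429 + 2.000 − 1 = 2.429.
q = 5.67×10⁻⁸ × 5.966×10⁹ / 2.429.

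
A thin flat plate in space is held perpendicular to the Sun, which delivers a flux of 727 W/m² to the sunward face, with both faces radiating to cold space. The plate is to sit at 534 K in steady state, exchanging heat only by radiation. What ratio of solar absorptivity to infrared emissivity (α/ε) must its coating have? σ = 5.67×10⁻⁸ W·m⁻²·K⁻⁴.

Balance: αS·A = εσ·2A·T⁴ ⇒ α/ε = 2σT⁴/S.
α/ε = 2·5.67×10⁻⁸·(534)⁴/727 = 2·5.67×10⁻⁸·8.131×10¹⁰/727.

α/ε ≈ 12.7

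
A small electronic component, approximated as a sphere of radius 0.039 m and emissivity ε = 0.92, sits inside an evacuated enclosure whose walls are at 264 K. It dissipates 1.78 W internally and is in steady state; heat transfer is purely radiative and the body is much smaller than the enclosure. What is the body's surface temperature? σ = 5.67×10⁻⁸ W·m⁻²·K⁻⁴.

For a small grey body in a large enclosure, net radiated power = εσA(T⁴ − T_w⁴).
Steady state: P = εσA(T⁴ − T_w⁴) with A = 4πr² = 0.01911 m².
T⁴ = P/(εσA) + T_w⁴ = 1.78/(0.92·5.67×10⁻⁸·0.01911) + (264)⁴
    = 1.785×10⁹ + 4.858×10⁹ = 6.643×10⁹ K⁴.

T ≈ 285 K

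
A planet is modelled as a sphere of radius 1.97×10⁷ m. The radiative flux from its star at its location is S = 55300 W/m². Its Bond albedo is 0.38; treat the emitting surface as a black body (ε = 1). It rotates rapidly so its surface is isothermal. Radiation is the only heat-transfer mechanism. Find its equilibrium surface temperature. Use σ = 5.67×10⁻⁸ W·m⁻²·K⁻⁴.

T ≈ 624 K

At equilibrium, absorbed power = emitted power.
Absorbing cross-section = πr² = 1.219×10¹⁵ m²; emitting surface = 4πr² = 4.877×10¹⁵ m² (ratio 4).
(1−a)S·A_cross = εσ·A_surf·T⁴  ⇒  T⁴ = (1−a)S/(4σ).
T⁴ = 0.620·55300/(4·5.67×10⁻⁸) = 1.512×10¹¹ K⁴.
T = (1.512×10¹¹)^(1/4).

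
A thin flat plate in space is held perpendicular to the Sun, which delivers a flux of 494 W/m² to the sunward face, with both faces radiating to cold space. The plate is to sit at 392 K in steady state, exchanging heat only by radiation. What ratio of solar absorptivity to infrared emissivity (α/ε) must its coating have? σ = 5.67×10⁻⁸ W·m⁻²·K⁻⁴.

α/ε ≈ 5.42

Balance: αS·A = εσ·2A·T⁴ ⇒ α/ε = 2σT⁴/S.
α/ε = 2·5.67×10⁻⁸·(392)⁴/494 = 2·5.67×10⁻⁸·2.361×10¹⁰/494.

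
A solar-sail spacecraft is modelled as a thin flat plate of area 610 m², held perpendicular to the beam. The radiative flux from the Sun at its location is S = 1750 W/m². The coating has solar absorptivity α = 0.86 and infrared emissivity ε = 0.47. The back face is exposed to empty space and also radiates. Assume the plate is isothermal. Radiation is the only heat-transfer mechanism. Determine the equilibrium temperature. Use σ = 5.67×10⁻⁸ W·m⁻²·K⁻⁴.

T ≈ 410 K

At equilibrium, absorbed power = emitted power.
Absorbing cross-section = A = 610.0 m²; emitting surface = 2A = 1220 m² (ratio 2).
αS·A_cross = εσ·A_surf·T⁴  ⇒  T⁴ = αS/(ε·2σ).
T⁴ = 0.860·1750/(0.47·2·5.67×10⁻⁸) = 2.824×10¹⁰ K⁴.
T = (2.824×10¹⁰)^(1/4).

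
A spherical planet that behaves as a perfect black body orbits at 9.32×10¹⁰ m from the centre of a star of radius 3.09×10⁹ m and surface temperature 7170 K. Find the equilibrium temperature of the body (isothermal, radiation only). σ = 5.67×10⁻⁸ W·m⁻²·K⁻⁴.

The star's surface emits σT_*⁴; at distance d the flux is S = σT_*⁴(R_*/d)².
S = 5.67×10⁻⁸·(7170)⁴·(3.09×10⁹/9.32×10¹⁰)² = 1.647×10⁵ W/m².
For an isothermal sphere T⁴ = (1−a)S/(4σ) = 7.263×10¹¹ K⁴.

T ≈ 923 K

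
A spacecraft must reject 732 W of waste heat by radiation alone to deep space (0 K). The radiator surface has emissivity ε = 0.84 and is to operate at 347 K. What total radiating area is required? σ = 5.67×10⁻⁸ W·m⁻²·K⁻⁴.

P = εσA T⁴ ⇒ A = P/(εσT⁴).
T⁴ = 1.450×10¹⁰ K⁴.
A = 732/(0.84 × 5.67×10⁻⁸ × 1.450×10¹⁰).

A ≈ 1.06 m²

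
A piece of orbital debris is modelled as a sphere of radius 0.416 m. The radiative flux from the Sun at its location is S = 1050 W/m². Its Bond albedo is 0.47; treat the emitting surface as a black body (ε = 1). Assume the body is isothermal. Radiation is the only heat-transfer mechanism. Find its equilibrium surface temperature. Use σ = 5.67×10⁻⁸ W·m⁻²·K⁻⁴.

At equilibrium, absorbed power = emitted power.
Absorbing cross-section = πr² = 0.5437 m²; emitting surface = 4πr² = 2.175 m² (ratio 4).
(1−a)S·A_cross = εσ·A_surf·T⁴  ⇒  T⁴ = (1−a)S/(4σ).
T⁴ = 0.530·1050/(4·5.67×10⁻⁸) = 2.454×10⁹ K⁴.
T = (2.454×10⁹)^(1/4).

T ≈ 223 K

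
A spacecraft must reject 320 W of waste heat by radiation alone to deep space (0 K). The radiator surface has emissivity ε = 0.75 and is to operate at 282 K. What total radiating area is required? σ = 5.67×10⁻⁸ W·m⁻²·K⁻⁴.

P = εσA T⁴ ⇒ A = P/(εσT⁴).
T⁴ = 6.324×10⁹ K⁴.
A = 320/(0.75 × 5.67×10⁻⁸ × 6.324×10⁹).

A ≈ 1.19 m²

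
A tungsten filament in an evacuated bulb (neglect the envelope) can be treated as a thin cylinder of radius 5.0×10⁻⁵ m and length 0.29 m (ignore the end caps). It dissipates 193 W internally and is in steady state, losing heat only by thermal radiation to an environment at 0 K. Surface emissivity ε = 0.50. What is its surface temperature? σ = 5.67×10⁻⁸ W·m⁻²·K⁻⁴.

T ≈ 2940 K

Steady state: internal power = radiated power, P = εσA T⁴.
Radiating area A = 2πrL = 9.111×10⁻⁵ m².
T⁴ = P/(εσA) = 193/(0.50·5.67×10⁻⁸·9.111×10⁻⁵) = 7.472×10¹³ K⁴.
T = (7.472×10¹³)^(1/4).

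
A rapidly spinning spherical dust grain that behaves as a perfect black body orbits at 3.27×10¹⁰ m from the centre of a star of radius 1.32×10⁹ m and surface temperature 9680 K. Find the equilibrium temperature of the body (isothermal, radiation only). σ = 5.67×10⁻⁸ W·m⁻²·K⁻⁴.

The star's surface emits σT_*⁴; at distance d the flux is S = σT_*⁴(R_*/d)².
S = 5.67×10⁻⁸·(9680)⁴·(1.32×10⁹/3.27×10¹⁰)² = 8.112×10⁵ W/m².
For an isothermal sphere T⁴ = (1−a)S/(4σ) = 3.577×10¹² K⁴.

T ≈ 1380 K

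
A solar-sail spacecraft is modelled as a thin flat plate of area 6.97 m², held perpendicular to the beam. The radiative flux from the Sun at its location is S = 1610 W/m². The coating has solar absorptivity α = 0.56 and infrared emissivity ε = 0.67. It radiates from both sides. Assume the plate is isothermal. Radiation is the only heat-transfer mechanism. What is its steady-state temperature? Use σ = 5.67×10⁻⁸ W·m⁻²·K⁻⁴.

T ≈ 330 K

At equilibrium, absorbed power = emitted power.
Absorbing cross-section = A = 6.970 m²; emitting surface = 2A = 13.94 m² (ratio 2).
αS·A_cross = εσ·A_surf·T⁴  ⇒  T⁴ = αS/(ε·2σ).
T⁴ = 0.560·1610/(0.67·2·5.67×10⁻⁸) = 1.187×10¹⁰ K⁴.
T = (1.187×10¹⁰)^(1/4).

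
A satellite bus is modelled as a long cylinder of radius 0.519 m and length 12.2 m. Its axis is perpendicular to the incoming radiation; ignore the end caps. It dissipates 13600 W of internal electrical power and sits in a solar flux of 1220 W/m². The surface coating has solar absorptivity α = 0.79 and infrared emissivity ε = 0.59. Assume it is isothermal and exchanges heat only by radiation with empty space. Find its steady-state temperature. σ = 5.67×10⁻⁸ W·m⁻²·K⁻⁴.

T ≈ 373 K

At steady state, absorbed solar power + internal power = radiated power.
Absorbed: α·S·A_cross = 0.79·1220·12.66 = 12210 W (cross-section 2rL).
Total input = 12210 + 13600 = 25810 W.
Radiated: εσ·A_surf·T⁴ with A_surf = 2πrL = 39.78 m².
T⁴ = 25810/(0.59·5.67×10⁻⁸·39.78) = 1.939×10¹⁰ K⁴.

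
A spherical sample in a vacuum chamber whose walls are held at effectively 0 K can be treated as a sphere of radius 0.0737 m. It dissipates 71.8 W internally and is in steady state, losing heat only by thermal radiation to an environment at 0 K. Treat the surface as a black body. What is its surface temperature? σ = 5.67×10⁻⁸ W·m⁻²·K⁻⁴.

Steady state: internal power = radiated power, P = εσA T⁴.
Radiating area A = 4πr² = 0.06826 m².
T⁴ = P/(εσA) = 71.8/(1.0·5.67×10⁻⁸·0.06826) = 1.855×10¹⁰ K⁴.
T = (1.855×10¹⁰)^(1/4).

T ≈ 369 K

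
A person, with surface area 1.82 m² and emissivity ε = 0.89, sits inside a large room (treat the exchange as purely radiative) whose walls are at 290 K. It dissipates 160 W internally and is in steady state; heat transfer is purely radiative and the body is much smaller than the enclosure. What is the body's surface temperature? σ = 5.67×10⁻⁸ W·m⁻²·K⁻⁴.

T ≈ 306 K

For a small grey body in a large enclosure, net radiated power = εσA(T⁴ − T_w⁴).
Steady state: P = εσA(T⁴ − T_w⁴) with A = 1.82 m².
T⁴ = P/(εσA) + T_w⁴ = 160/(0.89·5.67×10⁻⁸·1.820) + (290)⁴
    = 1.742×10⁹ + 7.073×10⁹ = 8.815×10⁹ K⁴.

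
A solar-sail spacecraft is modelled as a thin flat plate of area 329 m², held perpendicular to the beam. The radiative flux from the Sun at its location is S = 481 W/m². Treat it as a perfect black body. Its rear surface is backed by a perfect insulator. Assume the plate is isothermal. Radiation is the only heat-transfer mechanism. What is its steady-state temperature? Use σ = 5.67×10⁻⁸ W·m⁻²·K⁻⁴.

At equilibrium, absorbed power = emitted power.
Absorbing cross-section = A = 329.0 m²; emitting surface = A = 329.0 m² (ratio 1).
S·A_cross = εσ·A_surf·T⁴  ⇒  T⁴ = S/(1σ).
T⁴ = 1.00·481/(1·5.67×10⁻⁸) = 8.483×10⁹ K⁴.
T = (8.483×10⁹)^(1/4).

T ≈ 303 K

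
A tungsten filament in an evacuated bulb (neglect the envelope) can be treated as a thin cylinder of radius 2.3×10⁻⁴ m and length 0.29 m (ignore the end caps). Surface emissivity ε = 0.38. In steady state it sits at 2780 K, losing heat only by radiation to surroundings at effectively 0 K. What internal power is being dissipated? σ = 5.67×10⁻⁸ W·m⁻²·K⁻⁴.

P ≈ 539 W

Steady state: P = εσA T⁴.
A = 2πrL = 4.191×10⁻⁴ m²; T⁴ = (2780)⁴ = 5.973×10¹³ K⁴.
P = 0.38 × 5.67×10⁻⁸ × 4.191×10⁻⁴ × 5.973×10¹³.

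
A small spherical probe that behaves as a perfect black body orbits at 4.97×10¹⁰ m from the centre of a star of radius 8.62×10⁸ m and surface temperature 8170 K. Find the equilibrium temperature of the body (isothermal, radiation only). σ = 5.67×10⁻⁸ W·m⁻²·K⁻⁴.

T ≈ 761 K

The star's surface emits σT_*⁴; at distance d the flux is S = σT_*⁴(R_*/d)².
S = 5.67×10⁻⁸·(8170)⁴·(8.62×10⁸/4.97×10¹⁰)² = 75990 W/m².
For an isothermal sphere T⁴ = (1−a)S/(4σ) = 3.351×10¹¹ K⁴.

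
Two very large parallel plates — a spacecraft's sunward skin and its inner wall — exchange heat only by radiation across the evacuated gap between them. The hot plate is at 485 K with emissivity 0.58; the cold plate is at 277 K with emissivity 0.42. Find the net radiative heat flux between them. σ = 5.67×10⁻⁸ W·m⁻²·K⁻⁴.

For two infinite grey parallel plates, q = σ(T₁⁴ − T₂⁴)/(1/ε₁ + 1/ε₂ − 1).
T₁⁴ − T₂⁴ = 5.533×10¹⁰ − 5.887×10⁹ = 4.944×10¹⁰ K⁴.
1/ε₁ + 1/ε₂ − 1 = 1.724 + 2.381 − 1 = 3.105.
q = 5.67×10⁻⁸ × 4.944×10¹⁰ / 3.105.

q ≈ 903 W/m²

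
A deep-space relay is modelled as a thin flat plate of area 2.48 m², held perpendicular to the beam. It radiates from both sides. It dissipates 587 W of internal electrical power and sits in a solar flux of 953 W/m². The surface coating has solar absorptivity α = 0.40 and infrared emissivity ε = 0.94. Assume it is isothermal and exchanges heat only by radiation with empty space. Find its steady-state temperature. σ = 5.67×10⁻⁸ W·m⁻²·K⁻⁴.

T ≈ 276 K

At steady state, absorbed solar power + internal power = radiated power.
Absorbed: α·S·A_cross = 0.40·953·2.480 = 945.4 W (cross-section A).
Total input = 945.4 + 587 = 1532 W.
Radiated: εσ·A_surf·T⁴ with A_surf = 2A = 4.960 m².
T⁴ = 1532/(0.94·5.67×10⁻⁸·4.960) = 5.797×10⁹ K⁴.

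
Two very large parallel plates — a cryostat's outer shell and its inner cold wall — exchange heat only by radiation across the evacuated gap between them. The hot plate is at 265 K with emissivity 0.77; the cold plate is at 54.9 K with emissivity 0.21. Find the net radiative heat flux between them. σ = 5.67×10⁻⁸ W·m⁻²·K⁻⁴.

For two infinite grey parallel plates, q = σ(T₁⁴ − T₂⁴)/(1/ε₁ + 1/ε₂ − 1).
T₁⁴ − T₂⁴ = 4.932×10⁹ − 9.084×10⁶ = 4.922×10⁹ K⁴.
1/ε₁ + 1/ε₂ − 1 = 1.299 + 4.762 − 1 = 5.061.
q = 5.67×10⁻⁸ × 4.922×10⁹ / 5.061.

q ≈ 55.2 W/m²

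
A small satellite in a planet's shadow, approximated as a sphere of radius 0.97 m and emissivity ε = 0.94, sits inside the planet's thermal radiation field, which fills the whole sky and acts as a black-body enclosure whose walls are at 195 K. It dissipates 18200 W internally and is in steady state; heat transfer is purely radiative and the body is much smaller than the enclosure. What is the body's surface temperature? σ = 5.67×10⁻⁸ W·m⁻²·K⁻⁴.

T ≈ 417 K

For a small grey body in a large enclosure, net radiated power = εσA(T⁴ − T_w⁴).
Steady state: P = εσA(T⁴ − T_w⁴) with A = 4πr² = 11.82 m².
T⁴ = P/(εσA) + T_w⁴ = 18200/(0.94·5.67×10⁻⁸·11.82) + (195)⁴
    = 2.888×10¹⁰ + 1.446×10⁹ = 3.033×10¹⁰ K⁴.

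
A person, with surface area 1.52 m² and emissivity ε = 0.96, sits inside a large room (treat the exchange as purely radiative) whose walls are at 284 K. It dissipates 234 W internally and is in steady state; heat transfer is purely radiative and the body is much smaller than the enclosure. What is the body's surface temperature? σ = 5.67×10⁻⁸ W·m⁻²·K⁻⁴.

For a small grey body in a large enclosure, net radiated power = εσA(T⁴ − T_w⁴).
Steady state: P = εσA(T⁴ − T_w⁴) with A = 1.52 m².
T⁴ = P/(εσA) + T_w⁴ = 234/(0.96·5.67×10⁻⁸·1.520) + (284)⁴
    = 2.828×10⁹ + 6.505×10⁹ = 9.334×10⁹ K⁴.

T ≈ 311 K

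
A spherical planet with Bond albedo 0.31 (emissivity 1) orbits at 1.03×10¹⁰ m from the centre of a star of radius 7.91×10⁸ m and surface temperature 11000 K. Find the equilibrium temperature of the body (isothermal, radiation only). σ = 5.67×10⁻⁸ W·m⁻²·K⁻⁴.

The star's surface emits σT_*⁴; at distance d the flux is S = σT_*⁴(R_*/d)².
S = 5.67×10⁻⁸·(11000)⁴·(7.91×10⁸/1.03×10¹⁰)² = 4.896×10⁶ W/m².
For an isothermal sphere T⁴ = (1−a)S/(4σ) = 1.489×10¹³ K⁴.

T ≈ 1960 K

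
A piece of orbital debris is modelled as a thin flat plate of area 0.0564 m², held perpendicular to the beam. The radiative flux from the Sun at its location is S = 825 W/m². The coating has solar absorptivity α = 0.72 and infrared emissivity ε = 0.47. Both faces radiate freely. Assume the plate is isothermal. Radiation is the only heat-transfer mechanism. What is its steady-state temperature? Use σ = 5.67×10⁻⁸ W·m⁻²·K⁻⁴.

At equilibrium, absorbed power = emitted power.
Absorbing cross-section = A = 0.05640 m²; emitting surface = 2A = 0.1128 m² (ratio 2).
αS·A_cross = εσ·A_surf·T⁴  ⇒  T⁴ = αS/(ε·2σ).
T⁴ = 0.720·825/(0.47·2·5.67×10⁻⁸) = 1.114×10¹⁰ K⁴.
T = (1.114×10¹⁰)^(1/4).

T ≈ 325 K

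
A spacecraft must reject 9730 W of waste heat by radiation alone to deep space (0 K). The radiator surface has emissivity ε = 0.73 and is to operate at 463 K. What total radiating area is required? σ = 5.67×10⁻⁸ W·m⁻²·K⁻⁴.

P = εσA T⁴ ⇒ A = P/(εσT⁴).
T⁴ = 4.595×10¹⁰ K⁴.
A = 9730/(0.73 × 5.67×10⁻⁸ × 4.595×10¹⁰).

A ≈ 5.12 m²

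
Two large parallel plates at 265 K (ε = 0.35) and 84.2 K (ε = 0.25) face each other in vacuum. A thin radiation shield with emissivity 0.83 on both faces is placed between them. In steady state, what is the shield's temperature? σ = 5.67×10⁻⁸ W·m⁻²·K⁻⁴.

T_s ≈ 232 K

In steady state the net flux on the hot side equals that on the cold side.
σ(T₁⁴−T_s⁴)/D₁ = σ(T_s⁴−T₂⁴)/D₂, with D₁ = 1/ε₁+1/ε_s−1 = 3.062, D₂ = 1/ε_s+1/ε₂−1 = 4.205.
Solve for T_s⁴: T_s⁴ = (D₂·T₁⁴ + D₁·T₂⁴)/(D₁+D₂) = 2.875×10⁹ K⁴.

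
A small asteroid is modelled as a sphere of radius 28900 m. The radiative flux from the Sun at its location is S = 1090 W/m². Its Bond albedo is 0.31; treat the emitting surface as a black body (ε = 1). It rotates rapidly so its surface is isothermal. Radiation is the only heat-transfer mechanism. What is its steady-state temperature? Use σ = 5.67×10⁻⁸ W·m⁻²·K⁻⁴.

T ≈ 240 K

At equilibrium, absorbed power = emitted power.
Absorbing cross-section = πr² = 2.624×10⁹ m²; emitting surface = 4πr² = 1.050×10¹⁰ m² (ratio 4).
(1−a)S·A_cross = εσ·A_surf·T⁴  ⇒  T⁴ = (1−a)S/(4σ).
T⁴ = 0.690·1090/(4·5.67×10⁻⁸) = 3.316×10⁹ K⁴.
T = (3.316×10⁹)^(1/4).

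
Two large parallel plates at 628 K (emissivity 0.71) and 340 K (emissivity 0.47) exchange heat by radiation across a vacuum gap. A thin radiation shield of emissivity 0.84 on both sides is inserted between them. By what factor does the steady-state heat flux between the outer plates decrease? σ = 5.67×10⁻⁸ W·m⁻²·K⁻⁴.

factor ≈ 1.54

Without shield: q₀ = σΔ(T⁴)/(1/ε₁+1/ε₂−1) with denominator 2.536.
With shield the two gaps are in series; the resistances add: (1/ε₁+1/ε_s−1)+(1/ε_s+1/ε₂−1) = 1.599+2.318 = 3.917.
Heat-flux ratio q₀/q = 3.917/2.536.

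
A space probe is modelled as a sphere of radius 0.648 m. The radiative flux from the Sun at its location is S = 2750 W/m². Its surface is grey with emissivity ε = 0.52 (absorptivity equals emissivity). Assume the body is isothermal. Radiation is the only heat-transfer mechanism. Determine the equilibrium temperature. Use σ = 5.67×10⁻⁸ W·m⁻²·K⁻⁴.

At equilibrium, absorbed power = emitted power.
Absorbing cross-section = πr² = 1.319 m²; emitting surface = 4πr² = 5.277 m² (ratio 4).
εS·A_cross = εσ·A_surf·T⁴  ⇒  T⁴ = S/(4σ)   (ε cancels).
T⁴ = 2750/(4·5.67×10⁻⁸) = 1.213×10¹⁰ K⁴.
T = (1.213×10¹⁰)^(1/4).

T ≈ 332 K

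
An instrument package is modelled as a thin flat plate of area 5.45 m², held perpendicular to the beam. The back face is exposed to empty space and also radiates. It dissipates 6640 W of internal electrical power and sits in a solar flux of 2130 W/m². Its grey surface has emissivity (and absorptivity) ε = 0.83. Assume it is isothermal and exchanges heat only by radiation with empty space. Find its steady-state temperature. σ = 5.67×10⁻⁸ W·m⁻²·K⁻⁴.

T ≈ 422 K

At steady state, absorbed solar power + internal power = radiated power.
Absorbed: α·S·A_cross = 0.83·2130·5.450 = 9635 W (cross-section A).
Total input = 9635 + 6640 = 16280 W.
Radiated: εσ·A_surf·T⁴ with A_surf = 2A = 10.90 m².
T⁴ = 16280/(0.83·5.67×10⁻⁸·10.90) = 3.173×10¹⁰ K⁴.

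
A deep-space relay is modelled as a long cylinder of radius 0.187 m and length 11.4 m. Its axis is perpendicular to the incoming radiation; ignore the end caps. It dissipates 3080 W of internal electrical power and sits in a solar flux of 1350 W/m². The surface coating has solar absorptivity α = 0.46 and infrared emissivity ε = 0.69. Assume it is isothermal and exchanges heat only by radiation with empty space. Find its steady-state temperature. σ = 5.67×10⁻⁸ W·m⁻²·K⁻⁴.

T ≈ 323 K

At steady state, absorbed solar power + internal power = radiated power.
Absorbed: α·S·A_cross = 0.46·1350·4.264 = 2648 W (cross-section 2rL).
Total input = 2648 + 3080 = 5728 W.
Radiated: εσ·A_surf·T⁴ with A_surf = 2πrL = 13.39 m².
T⁴ = 5728/(0.69·5.67×10⁻⁸·13.39) = 1.093×10¹⁰ K⁴.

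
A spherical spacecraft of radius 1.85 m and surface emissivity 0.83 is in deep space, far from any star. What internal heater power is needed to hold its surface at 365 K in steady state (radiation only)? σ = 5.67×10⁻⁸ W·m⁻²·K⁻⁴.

P = εσ·4πr²·T⁴.
4πr² = 43.01 m²; T⁴ = 1.775×10¹⁰ K⁴.
P = 0.83·5.67×10⁻⁸·43.01·1.775×10¹⁰.

P ≈ 35900 W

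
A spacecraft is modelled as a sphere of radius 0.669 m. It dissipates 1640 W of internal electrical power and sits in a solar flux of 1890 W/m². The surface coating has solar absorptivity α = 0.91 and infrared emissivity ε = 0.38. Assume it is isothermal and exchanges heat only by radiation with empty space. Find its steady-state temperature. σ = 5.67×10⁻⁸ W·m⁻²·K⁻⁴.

At steady state, absorbed solar power + internal power = radiated power.
Absorbed: α·S·A_cross = 0.91·1890·1.406 = 2418 W (cross-section πr²).
Total input = 2418 + 1640 = 4058 W.
Radiated: εσ·A_surf·T⁴ with A_surf = 4πr² = 5.624 m².
T⁴ = 4058/(0.38·5.67×10⁻⁸·5.624) = 3.349×10¹⁰ K⁴.

T ≈ 428 K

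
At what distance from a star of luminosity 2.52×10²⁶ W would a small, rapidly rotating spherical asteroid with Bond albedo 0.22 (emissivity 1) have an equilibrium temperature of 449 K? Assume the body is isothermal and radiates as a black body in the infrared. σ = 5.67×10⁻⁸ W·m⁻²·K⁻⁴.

d ≈ 4.12×10¹⁰ m

For an isothermal black-emitting sphere, (1−a)S·πr² = σ·4πr²·T⁴ ⇒ S = 4σT⁴/(1−a).
S = 4·5.67×10⁻⁸·(449)⁴/0.780 = 11820 W/m².
Flux falls as S = L/(4πd²), so d = √(L/(4πS)) = √(2.52×10²⁶/(4π·11820)).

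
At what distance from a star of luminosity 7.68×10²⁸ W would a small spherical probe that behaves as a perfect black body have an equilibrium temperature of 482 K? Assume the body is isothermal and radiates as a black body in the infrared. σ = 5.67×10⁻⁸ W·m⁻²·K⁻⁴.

d ≈ 7.07×10¹¹ m

For an isothermal black-emitting sphere, (1−a)S·πr² = σ·4πr²·T⁴ ⇒ S = 4σT⁴/(1−a).
S = 4·5.67×10⁻⁸·(482)⁴/1.00 = 12240 W/m².
Flux falls as S = L/(4πd²), so d = √(L/(4πS)) = √(7.68×10²⁸/(4π·12240)).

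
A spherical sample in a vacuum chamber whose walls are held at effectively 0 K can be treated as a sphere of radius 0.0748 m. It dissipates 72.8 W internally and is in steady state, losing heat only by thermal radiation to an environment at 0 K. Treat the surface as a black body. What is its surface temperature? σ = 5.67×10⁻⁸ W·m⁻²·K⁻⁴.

T ≈ 368 K

Steady state: internal power = radiated power, P = εσA T⁴.
Radiating area A = 4πr² = 0.07031 m².
T⁴ = P/(εσA) = 72.8/(1.0·5.67×10⁻⁸·0.07031) = 1.826×10¹⁰ K⁴.
T = (1.826×10¹⁰)^(1/4).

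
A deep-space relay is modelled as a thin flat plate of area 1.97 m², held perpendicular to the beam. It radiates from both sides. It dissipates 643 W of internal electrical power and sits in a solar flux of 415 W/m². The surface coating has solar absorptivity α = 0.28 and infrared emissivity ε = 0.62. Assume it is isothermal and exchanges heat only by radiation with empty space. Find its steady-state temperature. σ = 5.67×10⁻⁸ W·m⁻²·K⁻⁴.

At steady state, absorbed solar power + internal power = radiated power.
Absorbed: α·S·A_cross = 0.28·415·1.970 = 228.9 W (cross-section A).
Total input = 228.9 + 643 = 871.9 W.
Radiated: εσ·A_surf·T⁴ with A_surf = 2A = 3.940 m².
T⁴ = 871.9/(0.62·5.67×10⁻⁸·3.940) = 6.295×10⁹ K⁴.

T ≈ 282 K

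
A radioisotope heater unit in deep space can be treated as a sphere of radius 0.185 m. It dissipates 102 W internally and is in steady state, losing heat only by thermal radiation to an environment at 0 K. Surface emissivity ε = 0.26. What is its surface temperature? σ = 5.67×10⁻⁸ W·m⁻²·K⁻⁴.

T ≈ 356 K

Steady state: internal power = radiated power, P = εσA T⁴.
Radiating area A = 4πr² = 0.4301 m².
T⁴ = P/(εσA) = 102/(0.26·5.67×10⁻⁸·0.4301) = 1.609×10¹⁰ K⁴.
T = (1.609×10¹⁰)^(1/4).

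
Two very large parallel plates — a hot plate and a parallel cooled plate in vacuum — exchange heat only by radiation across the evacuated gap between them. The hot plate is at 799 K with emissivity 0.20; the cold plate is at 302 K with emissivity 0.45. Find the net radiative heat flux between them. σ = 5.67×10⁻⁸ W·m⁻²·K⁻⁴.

q ≈ 3640 W/m²

For two infinite grey parallel plates, q = σ(T₁⁴ − T₂⁴)/(1/ε₁ + 1/ε₂ − 1).
T₁⁴ − T₂⁴ = 4.076×10¹¹ − 8.318×10⁹ = 3.992×10¹¹ K⁴.
1/ε₁ + 1/ε₂ − 1 = 5.000 + 2.222 − 1 = 6.222.
q = 5.67×10⁻⁸ × 3.992×10¹¹ / 6.222.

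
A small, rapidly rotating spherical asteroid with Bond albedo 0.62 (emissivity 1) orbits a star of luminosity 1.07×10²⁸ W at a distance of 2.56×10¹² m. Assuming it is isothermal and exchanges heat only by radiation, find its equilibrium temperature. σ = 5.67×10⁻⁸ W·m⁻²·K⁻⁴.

First find the stellar flux at distance d: S = L/(4πd²) = 1.07×10²⁸/(4π·(2.56×10¹²)²) = 129.9 W/m².
For an isothermal sphere, absorbed (1−a)S·πr² = emitted σ·4πr²·T⁴, so T⁴ = (1−a)S/(4σ).
T⁴ = 0.380·129.9/(4·5.67×10⁻⁸) = 2.177×10⁸ K⁴.

T ≈ 121 K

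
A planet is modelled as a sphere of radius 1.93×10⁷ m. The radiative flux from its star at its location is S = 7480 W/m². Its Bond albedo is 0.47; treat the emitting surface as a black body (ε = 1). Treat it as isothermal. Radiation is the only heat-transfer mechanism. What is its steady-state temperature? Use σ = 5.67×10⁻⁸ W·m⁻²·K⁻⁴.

At equilibrium, absorbed power = emitted power.
Absorbing cross-section = πr² = 1.170×10¹⁵ m²; emitting surface = 4πr² = 4.681×10¹⁵ m² (ratio 4).
(1−a)S·A_cross = εσ·A_surf·T⁴  ⇒  T⁴ = (1−a)S/(4σ).
T⁴ = 0.530·7480/(4·5.67×10⁻⁸) = 1.748×10¹⁰ K⁴.
T = (1.748×10¹⁰)^(1/4).

T ≈ 364 K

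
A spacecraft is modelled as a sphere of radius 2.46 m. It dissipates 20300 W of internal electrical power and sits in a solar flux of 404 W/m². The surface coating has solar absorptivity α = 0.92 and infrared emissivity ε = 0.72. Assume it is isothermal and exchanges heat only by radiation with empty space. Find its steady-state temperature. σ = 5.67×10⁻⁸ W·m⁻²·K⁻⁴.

T ≈ 306 K

At steady state, absorbed solar power + internal power = radiated power.
Absorbed: α·S·A_cross = 0.92·404·19.01 = 7066 W (cross-section πr²).
Total input = 7066 + 20300 = 27370 W.
Radiated: εσ·A_surf·T⁴ with A_surf = 4πr² = 76.05 m².
T⁴ = 27370/(0.72·5.67×10⁻⁸·76.05) = 8.815×10⁹ K⁴.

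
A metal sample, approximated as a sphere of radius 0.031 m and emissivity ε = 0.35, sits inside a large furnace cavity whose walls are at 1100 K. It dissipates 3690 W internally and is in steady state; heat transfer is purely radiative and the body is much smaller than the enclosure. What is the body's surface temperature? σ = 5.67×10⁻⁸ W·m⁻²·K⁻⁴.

T ≈ 2030 K

For a small grey body in a large enclosure, net radiated power = εσA(T⁴ − T_w⁴).
Steady state: P = εσA(T⁴ − T_w⁴) with A = 4πr² = 0.01208 m².
T⁴ = P/(εσA) + T_w⁴ = 3690/(0.35·5.67×10⁻⁸·0.01208) + (1100)⁴
    = 1.540×10¹³ + 1.464×10¹² = 1.686×10¹³ K⁴.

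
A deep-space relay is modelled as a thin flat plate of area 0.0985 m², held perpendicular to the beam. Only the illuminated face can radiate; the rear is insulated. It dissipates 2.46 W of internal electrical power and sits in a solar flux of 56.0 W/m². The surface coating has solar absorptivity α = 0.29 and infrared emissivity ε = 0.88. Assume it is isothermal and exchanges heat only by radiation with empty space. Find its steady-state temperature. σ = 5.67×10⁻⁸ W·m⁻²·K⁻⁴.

T ≈ 170 K

At steady state, absorbed solar power + internal power = radiated power.
Absorbed: α·S·A_cross = 0.29·56.0·0.09850 = 1.600 W (cross-section A).
Total input = 1.600 + 2.46 = 4.060 W.
Radiated: εσ·A_surf·T⁴ with A_surf = A = 0.09850 m².
T⁴ = 4.060/(0.88·5.67×10⁻⁸·0.09850) = 8.260×10⁸ K⁴.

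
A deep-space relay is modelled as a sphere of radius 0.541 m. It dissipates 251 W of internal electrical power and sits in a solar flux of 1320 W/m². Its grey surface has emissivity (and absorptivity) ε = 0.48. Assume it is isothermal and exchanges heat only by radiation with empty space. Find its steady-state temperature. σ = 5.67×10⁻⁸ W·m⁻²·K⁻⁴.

T ≈ 302 K

At steady state, absorbed solar power + internal power = radiated power.
Absorbed: α·S·A_cross = 0.48·1320·0.9195 = 582.6 W (cross-section πr²).
Total input = 582.6 + 251 = 833.6 W.
Radiated: εσ·A_surf·T⁴ with A_surf = 4πr² = 3.678 m².
T⁴ = 833.6/(0.48·5.67×10⁻⁸·3.678) = 8.328×10⁹ K⁴.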